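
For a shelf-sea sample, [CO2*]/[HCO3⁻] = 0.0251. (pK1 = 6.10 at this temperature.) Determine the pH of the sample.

From K1 = [H⁺][HCO3⁻]/[CO2*]:  pH = pK1 − log₁₀([CO2*]/[HCO3⁻])
log₁₀(0.0251) = -1.600
pH = 6.10 − (-1.600) = 7.70

pH = 7.70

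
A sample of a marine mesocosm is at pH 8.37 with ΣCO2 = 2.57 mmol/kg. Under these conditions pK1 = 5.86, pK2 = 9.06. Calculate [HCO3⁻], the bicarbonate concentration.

α₁ = 1 / (1 + [H⁺]/K1 + K2/[H⁺]) = 1 / (1 + 10^-2.51 + 10^-0.69)
   = 1 / (1 + 0.0030903 + 0.20417) = 1/1.2073 = 0.8283
[HCO3⁻] = α₁ × DIC = 0.8283 × 2.57 = 2.13 mmol/kg

[HCO3⁻] = 2.13 mmol/kg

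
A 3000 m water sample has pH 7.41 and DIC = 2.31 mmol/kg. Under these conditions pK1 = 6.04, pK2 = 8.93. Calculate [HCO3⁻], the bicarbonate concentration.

[HCO3⁻] = 2.15 mmol/kg

α₁ = 1 / (1 + [H⁺]/K1 + K2/[H⁺]) = 1 / (1 + 10^-1.37 + 10^-1.52)
   = 1 / (1 + 0.042658 + 0.030200) = 1/1.0729 = 0.9321
[HCO3⁻] = α₁ × DIC = 0.9321 × 2.31 = 2.15 mmol/kg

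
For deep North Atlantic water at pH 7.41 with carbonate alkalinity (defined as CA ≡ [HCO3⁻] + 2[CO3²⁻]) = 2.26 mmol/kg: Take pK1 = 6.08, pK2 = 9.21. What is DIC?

DIC = 2.33 mmol/kg

CA = [HCO3⁻] + 2[CO3²⁻] = (α₁ + 2α₂)·DIC
At pH 7.41: [H⁺]/K1 = 10^-1.33 = 0.046774, K2/[H⁺] = 10^-1.80 = 0.015849
α₁ = 1/(1 + 0.046774 + 0.015849) = 1/1.0626 = 0.9411; α₂ = α₁·K2/[H⁺] = 0.01491
α₁ + 2α₂ = 0.9709
DIC = CA / (α₁ + 2α₂) = 2.26 / 0.9709 = 2.33 mmol/kg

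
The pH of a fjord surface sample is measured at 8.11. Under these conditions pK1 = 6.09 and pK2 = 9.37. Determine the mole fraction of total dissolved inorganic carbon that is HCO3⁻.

α₁ = 1 / (1 + [H⁺]/K1 + K2/[H⁺]) = 1 / (1 + 10^-2.02 + 10^-1.26)
   = 1 / (1 + 0.0095499 + 0.054954) = 1/1.0645 = 0.9394

α₁ = 0.939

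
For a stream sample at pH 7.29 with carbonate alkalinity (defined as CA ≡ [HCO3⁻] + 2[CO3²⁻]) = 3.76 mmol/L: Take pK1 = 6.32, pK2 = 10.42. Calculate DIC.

CA = [HCO3⁻] + 2[CO3²⁻] = (α₁ + 2α₂)·DIC
At pH 7.29: [H⁺]/K1 = 10^-0.97 = 0.10715, K2/[H⁺] = 10^-3.13 = 0.00074131
α₁ = 1/(1 + 0.10715 + 0.00074131) = 1/1.1079 = 0.9026; α₂ = α₁·K2/[H⁺] = 0.0006691
α₁ + 2α₂ = 0.9040
DIC = CA / (α₁ + 2α₂) = 3.76 / 0.9040 = 4.16 mmol/L

DIC = 4.16 mmol/L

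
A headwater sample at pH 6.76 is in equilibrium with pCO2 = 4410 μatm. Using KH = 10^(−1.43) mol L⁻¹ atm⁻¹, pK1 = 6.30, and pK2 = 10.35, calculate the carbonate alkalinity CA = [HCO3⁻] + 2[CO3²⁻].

[CO2*] = KH · pCO2 = 10^(−1.43) × 4410×10^-6 = 1.638×10^-4 mol/L
α₀ = 1/(1 + K1/[H⁺] + K1K2/[H⁺]²) = 1/(1 + 10^+0.46 + 10^-3.13) = 0.2574
DIC = [CO2*]/α₀ = 1.638×10^-4 / 0.2574 = 0.6365 mmol/L
CA = (α₁ + 2α₂)·DIC = (0.7424 + 2×0.0001908) × 0.6365 = 0.473 mmol/L

CA = 0.473 mmol/L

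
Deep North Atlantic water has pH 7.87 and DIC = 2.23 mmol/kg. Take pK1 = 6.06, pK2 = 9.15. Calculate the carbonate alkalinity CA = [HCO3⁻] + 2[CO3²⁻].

CA = [HCO3⁻] + 2[CO3²⁻] = (α₁ + 2α₂)·DIC
At pH 7.87: [H⁺]/K1 = 10^-1.81 = 0.015488, K2/[H⁺] = 10^-1.28 = 0.052481
α₁ = 1/(1 + 0.015488 + 0.052481) = 1/1.0680 = 0.9364; α₂ = α₁·K2/[H⁺] = 0.04914
α₁ + 2α₂ = 1.0346
CA = 1.0346 × 2.23 = 2.31 mmol/kg

CA = 2.31 mmol/kg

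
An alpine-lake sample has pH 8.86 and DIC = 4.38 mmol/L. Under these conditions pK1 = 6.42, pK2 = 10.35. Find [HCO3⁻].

[HCO3⁻] = 4.23 mmol/L

α₁ = 1 / (1 + [H⁺]/K1 + K2/[H⁺]) = 1 / (1 + 10^-2.44 + 10^-1.49)
   = 1 / (1 + 0.0036308 + 0.032359) = 1/1.0360 = 0.9653
[HCO3⁻] = α₁ × DIC = 0.9653 × 4.38 = 4.23 mmol/L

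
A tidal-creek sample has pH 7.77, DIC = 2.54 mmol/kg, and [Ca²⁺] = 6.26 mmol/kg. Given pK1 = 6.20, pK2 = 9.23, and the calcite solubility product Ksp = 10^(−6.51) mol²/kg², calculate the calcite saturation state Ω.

α₂ = 1 / (1 + [H⁺]/K2 + [H⁺]²/(K1K2)) = 1 / (1 + 10^+1.46 + 10^-0.11)
   = 1 / (1 + 28.840 + 0.77625) = 1/30.617 = 0.03266
[CO3²⁻] = α₂ × DIC = 0.03266 × 2.54 = 0.08296 mmol/kg
Ksp = 10^(−6.51) = 3.090×10^-7
Ω = [Ca²⁺][CO3²⁻]/Ksp = (6.26×10^-3)(8.296×10^-5) / 3.090×10^-7 = 1.68

Ω = 1.68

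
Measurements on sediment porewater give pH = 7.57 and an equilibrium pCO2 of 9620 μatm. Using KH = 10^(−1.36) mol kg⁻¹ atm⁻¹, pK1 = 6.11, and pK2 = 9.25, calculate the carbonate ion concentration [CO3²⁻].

[CO3²⁻] = 0.253 mmol/kg

[CO2*] = KH · pCO2 = 10^(−1.36) × 9620×10^-6 = 4.199×10^-4 mol/kg
α₀ = 1/(1 + K1/[H⁺] + K1K2/[H⁺]²) = 1/(1 + 10^+1.46 + 10^-0.22) = 0.03285
DIC = [CO2*]/α₀ = 4.199×10^-4 / 0.03285 = 12.78 mmol/kg
[CO3²⁻] = α₂·DIC; α₂ = 0.01979, so [CO3²⁻] = 0.01979 × 12.78 = 0.253 mmol/kg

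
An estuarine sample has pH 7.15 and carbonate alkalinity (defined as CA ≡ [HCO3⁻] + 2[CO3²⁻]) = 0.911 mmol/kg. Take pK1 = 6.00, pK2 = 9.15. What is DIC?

CA = [HCO3⁻] + 2[CO3²⁻] = (α₁ + 2α₂)·DIC
At pH 7.15: [H⁺]/K1 = 10^-1.15 = 0.070795, K2/[H⁺] = 10^-2.00 = 0.010000
α₁ = 1/(1 + 0.070795 + 0.010000) = 1/1.0808 = 0.9252; α₂ = α₁·K2/[H⁺] = 0.009252
α₁ + 2α₂ = 0.9438
DIC = CA / (α₁ + 2α₂) = 0.911 / 0.9438 = 0.965 mmol/kg

DIC = 0.965 mmol/kg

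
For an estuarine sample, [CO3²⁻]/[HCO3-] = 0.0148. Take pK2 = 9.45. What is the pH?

pH = 7.62

From K2 = [H⁺][CO3²⁻]/[HCO3-]:  pH = pK2 + log₁₀([CO3²⁻]/[HCO3-])
log₁₀(0.0148) = -1.830
pH = 9.45 + (-1.830) = 7.62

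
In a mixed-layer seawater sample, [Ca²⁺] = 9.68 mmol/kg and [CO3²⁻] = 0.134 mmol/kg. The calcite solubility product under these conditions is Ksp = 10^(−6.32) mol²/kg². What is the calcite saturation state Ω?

Ω = 2.71

Ksp = 10^(−6.32) = 4.786×10^-7
Ω = [Ca²⁺][CO3²⁻]/Ksp = (9.68×10^-3)(0.134×10^-3) / 4.786×10^-7 = 2.71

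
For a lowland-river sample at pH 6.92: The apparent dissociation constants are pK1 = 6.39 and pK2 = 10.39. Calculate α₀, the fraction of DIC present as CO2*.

α₀ = 0.228

α₀ = 1 / (1 + K1/[H⁺] + K1K2/[H⁺]²) = 1 / (1 + 10^+0.53 + 10^-2.94)
   = 1 / (1 + 3.3884 + 0.0011482) = 1/4.3896 = 0.2278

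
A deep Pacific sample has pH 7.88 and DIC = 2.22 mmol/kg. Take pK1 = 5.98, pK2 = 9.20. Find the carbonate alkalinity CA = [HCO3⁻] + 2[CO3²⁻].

CA = [HCO3⁻] + 2[CO3²⁻] = (α₁ + 2α₂)·DIC
At pH 7.88: [H⁺]/K1 = 10^-1.90 = 0.012589, K2/[H⁺] = 10^-1.32 = 0.047863
α₁ = 1/(1 + 0.012589 + 0.047863) = 1/1.0605 = 0.9430; α₂ = α₁·K2/[H⁺] = 0.04513
α₁ + 2α₂ = 1.0333
CA = 1.0333 × 2.22 = 2.29 mmol/kg

CA = 2.29 mmol/kg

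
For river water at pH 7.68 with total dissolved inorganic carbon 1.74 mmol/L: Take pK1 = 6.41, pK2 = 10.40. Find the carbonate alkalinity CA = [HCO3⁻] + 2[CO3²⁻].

CA = [HCO3⁻] + 2[CO3²⁻] = (α₁ + 2α₂)·DIC
At pH 7.68: [H⁺]/K1 = 10^-1.27 = 0.053703, K2/[H⁺] = 10^-2.72 = 0.0019055
α₁ = 1/(1 + 0.053703 + 0.0019055) = 1/1.0556 = 0.9473; α₂ = α₁·K2/[H⁺] = 0.001805
α₁ + 2α₂ = 0.9509
CA = 0.9509 × 1.74 = 1.65 mmol/L

CA = 1.65 mmol/L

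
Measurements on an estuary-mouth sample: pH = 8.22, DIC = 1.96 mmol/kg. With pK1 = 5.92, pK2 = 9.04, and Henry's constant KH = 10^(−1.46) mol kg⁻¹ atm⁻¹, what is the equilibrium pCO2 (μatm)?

pCO2 = 245 μatm

α₀ = 1 / (1 + K1/[H⁺] + K1K2/[H⁺]²) = 1 / (1 + 10^+2.30 + 10^+1.48)
   = 1 / (1 + 199.53 + 30.200) = 1/230.73 = 0.004334
[CO2*] = α₀ × DIC = 0.004334 × 1.96 = 0.008495 mmol/kg = 8.495 μmol/kg
pCO2 = [CO2*]/KH = 8.495×10^-6 / 3.467×10^-2 = 245 μatm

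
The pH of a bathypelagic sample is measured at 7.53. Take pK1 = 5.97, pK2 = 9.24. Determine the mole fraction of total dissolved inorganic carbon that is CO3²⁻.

α₂ = 0.0186

α₂ = 1 / (1 + [H⁺]/K2 + [H⁺]²/(K1K2)) = 1 / (1 + 10^+1.71 + 10^+0.15)
   = 1 / (1 + 51.286 + 1.4125) = 1/53.699 = 0.01862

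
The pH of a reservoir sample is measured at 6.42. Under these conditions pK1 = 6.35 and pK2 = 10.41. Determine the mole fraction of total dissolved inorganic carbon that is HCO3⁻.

α₁ = 0.540

α₁ = 1 / (1 + [H⁺]/K1 + K2/[H⁺]) = 1 / (1 + 10^-0.07 + 10^-3.99)
   = 1 / (1 + 0.85114 + 0.00010233) = 1/1.8512 = 0.5402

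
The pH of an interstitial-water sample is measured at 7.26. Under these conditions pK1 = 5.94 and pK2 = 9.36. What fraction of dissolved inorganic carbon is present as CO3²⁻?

α₂ = 0.00752

α₂ = 1 / (1 + [H⁺]/K2 + [H⁺]²/(K1K2)) = 1 / (1 + 10^+2.10 + 10^+0.78)
   = 1 / (1 + 125.89 + 6.0256) = 1/132.92 = 0.007523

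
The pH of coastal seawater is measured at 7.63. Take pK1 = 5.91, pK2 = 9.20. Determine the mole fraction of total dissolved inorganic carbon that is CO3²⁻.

α₂ = 1 / (1 + [H⁺]/K2 + [H⁺]²/(K1K2)) = 1 / (1 + 10^+1.57 + 10^-0.15)
   = 1 / (1 + 37.154 + 0.70795) = 1/38.861 = 0.02573

α₂ = 0.0257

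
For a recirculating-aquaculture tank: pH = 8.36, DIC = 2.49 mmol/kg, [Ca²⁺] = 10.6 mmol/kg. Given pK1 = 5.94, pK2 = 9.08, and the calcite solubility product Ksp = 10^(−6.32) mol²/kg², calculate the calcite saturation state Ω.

Ω = 8.80

α₂ = 1 / (1 + [H⁺]/K2 + [H⁺]²/(K1K2)) = 1 / (1 + 10^+0.72 + 10^-1.70)
   = 1 / (1 + 5.2481 + 0.019953) = 1/6.2680 = 0.1595
[CO3²⁻] = α₂ × DIC = 0.1595 × 2.49 = 0.3973 mmol/kg
Ksp = 10^(−6.32) = 4.786×10^-7
Ω = [Ca²⁺][CO3²⁻]/Ksp = (10.6×10^-3)(3.973×10^-4) / 4.786×10^-7 = 8.80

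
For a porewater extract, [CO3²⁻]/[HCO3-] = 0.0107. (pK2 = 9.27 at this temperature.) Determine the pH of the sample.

pH = 7.30

From K2 = [H⁺][CO3²⁻]/[HCO3-]:  pH = pK2 + log₁₀([CO3²⁻]/[HCO3-])
log₁₀(0.0107) = -1.971
pH = 9.27 + (-1.971) = 7.30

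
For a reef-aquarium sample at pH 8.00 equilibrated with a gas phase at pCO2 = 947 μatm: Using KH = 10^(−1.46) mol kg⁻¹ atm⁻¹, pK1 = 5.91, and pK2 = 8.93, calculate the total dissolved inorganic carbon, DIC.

DIC = 4.55 mmol/kg

[CO2*] = KH · pCO2 = 10^(−1.46) × 947×10^-6 = 3.284×10^-5 mol/kg
α₀ = 1/(1 + K1/[H⁺] + K1K2/[H⁺]²) = 1/(1 + 10^+2.09 + 10^+1.16) = 0.007221
DIC = [CO2*]/α₀ = 3.284×10^-5 / 0.007221 = 4.55 mmol/kg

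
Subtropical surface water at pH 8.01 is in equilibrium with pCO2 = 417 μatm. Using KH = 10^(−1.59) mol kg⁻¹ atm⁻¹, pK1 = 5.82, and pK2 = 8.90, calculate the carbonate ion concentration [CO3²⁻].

[CO3²⁻] = 0.214 mmol/kg

[CO2*] = KH · pCO2 = 10^(−1.59) × 417×10^-6 = 1.072×10^-5 mol/kg
α₀ = 1/(1 + K1/[H⁺] + K1K2/[H⁺]²) = 1/(1 + 10^+2.19 + 10^+1.30) = 0.005687
DIC = [CO2*]/α₀ = 1.072×10^-5 / 0.005687 = 1.885 mmol/kg
[CO3²⁻] = α₂·DIC; α₂ = 0.1135, so [CO3²⁻] = 0.1135 × 1.885 = 0.214 mmol/kg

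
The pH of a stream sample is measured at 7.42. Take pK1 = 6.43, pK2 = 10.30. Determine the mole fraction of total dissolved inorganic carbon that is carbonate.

α₂ = 1 / (1 + [H⁺]/K2 + [H⁺]²/(K1K2)) = 1 / (1 + 10^+2.88 + 10^+1.89)
   = 1 / (1 + 758.58 + 77.625) = 1/837.20 = 0.001194

α₂ = 0.00119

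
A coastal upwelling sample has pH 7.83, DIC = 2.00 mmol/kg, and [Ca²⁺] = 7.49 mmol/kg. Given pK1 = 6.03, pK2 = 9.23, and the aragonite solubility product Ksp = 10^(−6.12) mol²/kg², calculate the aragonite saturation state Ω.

α₂ = 1 / (1 + [H⁺]/K2 + [H⁺]²/(K1K2)) = 1 / (1 + 10^+1.40 + 10^-0.40)
   = 1 / (1 + 25.119 + 0.39811) = 1/26.517 = 0.03771
[CO3²⁻] = α₂ × DIC = 0.03771 × 2.00 = 0.07542 mmol/kg
Ksp = 10^(−6.12) = 7.586×10^-7
Ω = [Ca²⁺][CO3²⁻]/Ksp = (7.49×10^-3)(7.542×10^-5) / 7.586×10^-7 = 0.745

Ω = 0.745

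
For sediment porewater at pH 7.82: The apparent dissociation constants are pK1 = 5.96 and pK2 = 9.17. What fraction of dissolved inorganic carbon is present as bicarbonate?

α₁ = 1 / (1 + [H⁺]/K1 + K2/[H⁺]) = 1 / (1 + 10^-1.86 + 10^-1.35)
   = 1 / (1 + 0.013804 + 0.044668) = 1/1.0585 = 0.9448

α₁ = 0.945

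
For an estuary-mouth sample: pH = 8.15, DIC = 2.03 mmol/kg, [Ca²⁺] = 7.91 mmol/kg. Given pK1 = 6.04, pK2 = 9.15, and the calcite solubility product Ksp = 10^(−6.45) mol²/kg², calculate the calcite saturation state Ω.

Ω = 4.09

α₂ = 1 / (1 + [H⁺]/K2 + [H⁺]²/(K1K2)) = 1 / (1 + 10^+1.00 + 10^-1.11)
   = 1 / (1 + 10.000 + 0.077625) = 1/11.078 = 0.09027
[CO3²⁻] = α₂ × DIC = 0.09027 × 2.03 = 0.1833 mmol/kg
Ksp = 10^(−6.45) = 3.548×10^-7
Ω = [Ca²⁺][CO3²⁻]/Ksp = (7.91×10^-3)(1.833×10^-4) / 3.548×10^-7 = 4.09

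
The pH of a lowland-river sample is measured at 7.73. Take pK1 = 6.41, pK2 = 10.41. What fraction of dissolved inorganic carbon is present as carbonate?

α₂ = 1 / (1 + [H⁺]/K2 + [H⁺]²/(K1K2)) = 1 / (1 + 10^+2.68 + 10^+1.36)
   = 1 / (1 + 478.63 + 22.909) = 1/502.54 = 0.001990

α₂ = 0.00199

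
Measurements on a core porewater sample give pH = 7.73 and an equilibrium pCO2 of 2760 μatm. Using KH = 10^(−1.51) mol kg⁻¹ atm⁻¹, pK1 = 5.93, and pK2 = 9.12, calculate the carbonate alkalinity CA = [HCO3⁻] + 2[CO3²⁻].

[CO2*] = KH · pCO2 = 10^(−1.51) × 2760×10^-6 = 8.529×10^-5 mol/kg
α₀ = 1/(1 + K1/[H⁺] + K1K2/[H⁺]²) = 1/(1 + 10^+1.80 + 10^+0.41) = 0.01500
DIC = [CO2*]/α₀ = 8.529×10^-5 / 0.01500 = 5.686 mmol/kg
CA = (α₁ + 2α₂)·DIC = (0.9464 + 2×0.03856) × 5.686 = 5.82 mmol/kg

CA = 5.82 mmol/kg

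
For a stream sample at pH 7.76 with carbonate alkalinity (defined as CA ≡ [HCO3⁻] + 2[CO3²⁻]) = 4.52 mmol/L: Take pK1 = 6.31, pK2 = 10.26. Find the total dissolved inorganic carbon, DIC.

DIC = 4.67 mmol/L

CA = [HCO3⁻] + 2[CO3²⁻] = (α₁ + 2α₂)·DIC
At pH 7.76: [H⁺]/K1 = 10^-1.45 = 0.035481, K2/[H⁺] = 10^-2.50 = 0.0031623
α₁ = 1/(1 + 0.035481 + 0.0031623) = 1/1.0386 = 0.9628; α₂ = α₁·K2/[H⁺] = 0.003045
α₁ + 2α₂ = 0.9689
DIC = CA / (α₁ + 2α₂) = 4.52 / 0.9689 = 4.67 mmol/L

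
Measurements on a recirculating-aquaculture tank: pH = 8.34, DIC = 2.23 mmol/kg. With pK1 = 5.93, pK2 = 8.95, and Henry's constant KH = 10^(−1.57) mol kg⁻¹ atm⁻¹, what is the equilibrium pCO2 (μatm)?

pCO2 = 258 μatm

α₀ = 1 / (1 + K1/[H⁺] + K1K2/[H⁺]²) = 1 / (1 + 10^+2.41 + 10^+1.80)
   = 1 / (1 + 257.04 + 63.096) = 1/321.14 = 0.003114
[CO2*] = α₀ × DIC = 0.003114 × 2.23 = 0.006944 mmol/kg = 6.944 μmol/kg
pCO2 = [CO2*]/KH = 6.944×10^-6 / 2.692×10^-2 = 258 μatm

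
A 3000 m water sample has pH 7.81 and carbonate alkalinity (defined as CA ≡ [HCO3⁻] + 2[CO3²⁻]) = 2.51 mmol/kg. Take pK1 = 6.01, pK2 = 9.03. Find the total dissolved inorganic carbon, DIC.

DIC = 2.41 mmol/kg

CA = [HCO3⁻] + 2[CO3²⁻] = (α₁ + 2α₂)·DIC
At pH 7.81: [H⁺]/K1 = 10^-1.80 = 0.015849, K2/[H⁺] = 10^-1.22 = 0.060256
α₁ = 1/(1 + 0.015849 + 0.060256) = 1/1.0761 = 0.9293; α₂ = α₁·K2/[H⁺] = 0.05599
α₁ + 2α₂ = 1.0413
DIC = CA / (α₁ + 2α₂) = 2.51 / 1.0413 = 2.41 mmol/kg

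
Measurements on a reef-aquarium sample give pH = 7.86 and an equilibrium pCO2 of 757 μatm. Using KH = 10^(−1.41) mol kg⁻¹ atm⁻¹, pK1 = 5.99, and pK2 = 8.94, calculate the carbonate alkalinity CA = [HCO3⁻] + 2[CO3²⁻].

[CO2*] = KH · pCO2 = 10^(−1.41) × 757×10^-6 = 2.945×10^-5 mol/kg
α₀ = 1/(1 + K1/[H⁺] + K1K2/[H⁺]²) = 1/(1 + 10^+1.87 + 10^+0.79) = 0.01230
DIC = [CO2*]/α₀ = 2.945×10^-5 / 0.01230 = 2.394 mmol/kg
CA = (α₁ + 2α₂)·DIC = (0.9119 + 2×0.07584) × 2.394 = 2.55 mmol/kg

CA = 2.55 mmol/kg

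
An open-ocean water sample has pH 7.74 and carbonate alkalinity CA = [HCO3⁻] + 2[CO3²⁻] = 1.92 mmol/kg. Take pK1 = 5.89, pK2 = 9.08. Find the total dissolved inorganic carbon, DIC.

DIC = 1.86 mmol/kg

CA = [HCO3⁻] + 2[CO3²⁻] = (α₁ + 2α₂)·DIC
At pH 7.74: [H⁺]/K1 = 10^-1.85 = 0.014125, K2/[H⁺] = 10^-1.34 = 0.045709
α₁ = 1/(1 + 0.014125 + 0.045709) = 1/1.0598 = 0.9435; α₂ = α₁·K2/[H⁺] = 0.04313
α₁ + 2α₂ = 1.0298
DIC = CA / (α₁ + 2α₂) = 1.92 / 1.0298 = 1.86 mmol/kg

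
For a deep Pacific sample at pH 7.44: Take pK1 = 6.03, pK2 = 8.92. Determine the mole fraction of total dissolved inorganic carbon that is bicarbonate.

α₁ = 1 / (1 + [H⁺]/K1 + K2/[H⁺]) = 1 / (1 + 10^-1.41 + 10^-1.48)
   = 1 / (1 + 0.038905 + 0.033113) = 1/1.0720 = 0.9328

α₁ = 0.933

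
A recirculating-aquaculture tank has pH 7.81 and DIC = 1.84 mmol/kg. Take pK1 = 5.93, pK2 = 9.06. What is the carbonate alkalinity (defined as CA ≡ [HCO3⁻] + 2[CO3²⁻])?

CA = 1.91 mmol/kg

CA = [HCO3⁻] + 2[CO3²⁻] = (α₁ + 2α₂)·DIC
At pH 7.81: [H⁺]/K1 = 10^-1.88 = 0.013183, K2/[H⁺] = 10^-1.25 = 0.056234
α₁ = 1/(1 + 0.013183 + 0.056234) = 1/1.0694 = 0.9351; α₂ = α₁·K2/[H⁺] = 0.05258
α₁ + 2α₂ = 1.0403
CA = 1.0403 × 1.84 = 1.91 mmol/kg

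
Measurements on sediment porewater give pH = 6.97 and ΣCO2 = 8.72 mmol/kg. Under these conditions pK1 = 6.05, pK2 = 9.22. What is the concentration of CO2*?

α₀ = 1 / (1 + K1/[H⁺] + K1K2/[H⁺]²) = 1 / (1 + 10^+0.92 + 10^-1.33)
   = 1 / (1 + 8.3176 + 0.046774) = 1/9.3644 = 0.1068
[CO2*] = α₀ × DIC = 0.1068 × 8.72 = 0.931 mmol/kg

[CO2*] = 0.931 mmol/kg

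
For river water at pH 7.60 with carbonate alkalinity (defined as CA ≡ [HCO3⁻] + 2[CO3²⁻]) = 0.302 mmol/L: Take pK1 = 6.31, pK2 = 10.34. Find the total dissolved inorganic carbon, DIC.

CA = [HCO3⁻] + 2[CO3²⁻] = (α₁ + 2α₂)·DIC
At pH 7.60: [H⁺]/K1 = 10^-1.29 = 0.051286, K2/[H⁺] = 10^-2.74 = 0.0018197
α₁ = 1/(1 + 0.051286 + 0.0018197) = 1/1.0531 = 0.9496; α₂ = α₁·K2/[H⁺] = 0.001728
α₁ + 2α₂ = 0.9530
DIC = CA / (α₁ + 2α₂) = 0.302 / 0.9530 = 0.317 mmol/L

DIC = 0.317 mmol/L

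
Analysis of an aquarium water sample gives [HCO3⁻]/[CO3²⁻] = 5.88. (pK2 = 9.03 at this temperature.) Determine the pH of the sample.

From K2 = [H⁺][CO3²⁻]/[HCO3⁻]:  pH = pK2 − log₁₀([HCO3⁻]/[CO3²⁻])
log₁₀(5.88) = +0.769
pH = 9.03 − (+0.769) = 8.26

pH = 8.26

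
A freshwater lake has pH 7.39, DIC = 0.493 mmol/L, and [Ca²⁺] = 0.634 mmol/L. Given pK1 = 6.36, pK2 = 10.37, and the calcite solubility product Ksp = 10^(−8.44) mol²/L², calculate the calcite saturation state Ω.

α₂ = 1 / (1 + [H⁺]/K2 + [H⁺]²/(K1K2)) = 1 / (1 + 10^+2.98 + 10^+1.95)
   = 1 / (1 + 954.99 + 89.125) = 1/1045.1 = 0.0009568
[CO3²⁻] = α₂ × DIC = 0.0009568 × 0.493 = 0.0004717 mmol/L = 0.4717 μmol/L
Ksp = 10^(−8.44) = 3.631×10^-9
Ω = [Ca²⁺][CO3²⁻]/Ksp = (0.634×10^-3)(4.717×10^-7) / 3.631×10^-9 = 0.0824

Ω = 0.0824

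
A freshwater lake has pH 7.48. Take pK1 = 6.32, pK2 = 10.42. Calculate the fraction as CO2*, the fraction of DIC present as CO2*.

α₀ = 1 / (1 + K1/[H⁺] + K1K2/[H⁺]²) = 1 / (1 + 10^+1.16 + 10^-1.78)
   = 1 / (1 + 14.454 + 0.016596) = 1/15.471 = 0.06464

α₀ = 0.0646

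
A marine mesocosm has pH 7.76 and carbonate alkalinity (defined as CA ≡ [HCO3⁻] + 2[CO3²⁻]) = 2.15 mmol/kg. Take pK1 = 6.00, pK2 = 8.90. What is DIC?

CA = [HCO3⁻] + 2[CO3²⁻] = (α₁ + 2α₂)·DIC
At pH 7.76: [H⁺]/K1 = 10^-1.76 = 0.017378, K2/[H⁺] = 10^-1.14 = 0.072444
α₁ = 1/(1 + 0.017378 + 0.072444) = 1/1.0898 = 0.9176; α₂ = α₁·K2/[H⁺] = 0.06647
α₁ + 2α₂ = 1.0505
DIC = CA / (α₁ + 2α₂) = 2.15 / 1.0505 = 2.05 mmol/kg

DIC = 2.05 mmol/kg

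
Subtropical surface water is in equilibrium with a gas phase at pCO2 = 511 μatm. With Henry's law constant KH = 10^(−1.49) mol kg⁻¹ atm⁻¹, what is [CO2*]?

KH = 10^(−1.49) = 3.236×10^-2 mol kg⁻¹ atm⁻¹
[CO2*] = KH · pCO2 = 3.236×10^-2 × 511×10^-6 atm = 1.65×10^-5 mol/kg

[CO2*] = 16.5 μmol/kg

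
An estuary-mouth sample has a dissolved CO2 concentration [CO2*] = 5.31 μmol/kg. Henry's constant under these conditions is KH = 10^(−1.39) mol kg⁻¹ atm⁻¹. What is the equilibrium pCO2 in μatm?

pCO2 = 130 μatm

KH = 10^(−1.39) = 4.074×10^-2 mol kg⁻¹ atm⁻¹
pCO2 = [CO2*]/KH = 5.31×10^-6 / 4.074×10^-2 = 1.30×10^-4 atm = 130 μatm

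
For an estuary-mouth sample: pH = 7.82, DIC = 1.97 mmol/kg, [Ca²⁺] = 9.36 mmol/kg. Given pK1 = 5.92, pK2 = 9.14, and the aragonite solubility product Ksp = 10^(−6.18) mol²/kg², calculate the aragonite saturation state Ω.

α₂ = 1 / (1 + [H⁺]/K2 + [H⁺]²/(K1K2)) = 1 / (1 + 10^+1.32 + 10^-0.58)
   = 1 / (1 + 20.893 + 0.26303) = 1/22.156 = 0.04513
[CO3²⁻] = α₂ × DIC = 0.04513 × 1.97 = 0.08892 mmol/kg
Ksp = 10^(−6.18) = 6.607×10^-7
Ω = [Ca²⁺][CO3²⁻]/Ksp = (9.36×10^-3)(8.892×10^-5) / 6.607×10^-7 = 1.26

Ω = 1.26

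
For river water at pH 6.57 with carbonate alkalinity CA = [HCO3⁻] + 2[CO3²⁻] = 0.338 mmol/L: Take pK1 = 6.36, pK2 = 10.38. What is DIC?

CA = [HCO3⁻] + 2[CO3²⁻] = (α₁ + 2α₂)·DIC
At pH 6.57: [H⁺]/K1 = 10^-0.21 = 0.61660, K2/[H⁺] = 10^-3.81 = 0.00015488
α₁ = 1/(1 + 0.61660 + 0.00015488) = 1/1.6167 = 0.6185; α₂ = α₁·K2/[H⁺] = 9.580×10^-5
α₁ + 2α₂ = 0.6187
DIC = CA / (α₁ + 2α₂) = 0.338 / 0.6187 = 0.546 mmol/L

DIC = 0.546 mmol/L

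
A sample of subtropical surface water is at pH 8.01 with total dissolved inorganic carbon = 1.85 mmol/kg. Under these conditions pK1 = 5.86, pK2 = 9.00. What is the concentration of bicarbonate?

[HCO3⁻] = 1.67 mmol/kg

α₁ = 1 / (1 + [H⁺]/K1 + K2/[H⁺]) = 1 / (1 + 10^-2.15 + 10^-0.99)
   = 1 / (1 + 0.0070795 + 0.10233) = 1/1.1094 = 0.9014
[HCO3⁻] = α₁ × DIC = 0.9014 × 1.85 = 1.67 mmol/kg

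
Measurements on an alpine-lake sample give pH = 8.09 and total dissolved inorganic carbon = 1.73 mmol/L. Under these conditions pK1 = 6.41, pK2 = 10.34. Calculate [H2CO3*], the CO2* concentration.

[CO2*] = 0.0352 mmol/L

α₀ = 1 / (1 + K1/[H⁺] + K1K2/[H⁺]²) = 1 / (1 + 10^+1.68 + 10^-0.57)
   = 1 / (1 + 47.863 + 0.26915) = 1/49.132 = 0.02035
[CO2*] = α₀ × DIC = 0.02035 × 1.73 = 0.0352 mmol/L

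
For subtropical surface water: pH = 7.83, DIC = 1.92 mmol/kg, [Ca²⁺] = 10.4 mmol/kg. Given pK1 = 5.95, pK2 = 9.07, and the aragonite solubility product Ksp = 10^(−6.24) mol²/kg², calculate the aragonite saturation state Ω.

α₂ = 1 / (1 + [H⁺]/K2 + [H⁺]²/(K1K2)) = 1 / (1 + 10^+1.24 + 10^-0.64)
   = 1 / (1 + 17.378 + 0.22909) = 1/18.607 = 0.05374
[CO3²⁻] = α₂ × DIC = 0.05374 × 1.92 = 0.1032 mmol/kg
Ksp = 10^(−6.24) = 5.754×10^-7
Ω = [Ca²⁺][CO3²⁻]/Ksp = (10.4×10^-3)(1.032×10^-4) / 5.754×10^-7 = 1.86

Ω = 1.86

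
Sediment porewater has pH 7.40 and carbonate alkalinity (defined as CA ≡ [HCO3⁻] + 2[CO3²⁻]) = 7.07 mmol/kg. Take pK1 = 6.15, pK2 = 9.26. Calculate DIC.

DIC = 7.36 mmol/kg

CA = [HCO3⁻] + 2[CO3²⁻] = (α₁ + 2α₂)·DIC
At pH 7.40: [H⁺]/K1 = 10^-1.25 = 0.056234, K2/[H⁺] = 10^-1.86 = 0.013804
α₁ = 1/(1 + 0.056234 + 0.013804) = 1/1.0700 = 0.9345; α₂ = α₁·K2/[H⁺] = 0.01290
α₁ + 2α₂ = 0.9603
DIC = CA / (α₁ + 2α₂) = 7.07 / 0.9603 = 7.36 mmol/kg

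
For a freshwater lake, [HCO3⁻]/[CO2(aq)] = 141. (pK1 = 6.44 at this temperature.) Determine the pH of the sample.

pH = 8.59

From K1 = [H⁺][HCO3⁻]/[CO2(aq)]:  pH = pK1 + log₁₀([HCO3⁻]/[CO2(aq)])
log₁₀(141) = +2.149
pH = 6.44 + (+2.149) = 8.59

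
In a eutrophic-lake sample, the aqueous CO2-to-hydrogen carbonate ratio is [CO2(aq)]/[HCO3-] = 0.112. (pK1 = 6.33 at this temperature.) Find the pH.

From K1 = [H⁺][HCO3-]/[CO2(aq)]:  pH = pK1 − log₁₀([CO2(aq)]/[HCO3-])
log₁₀(0.112) = -0.951
pH = 6.33 − (-0.951) = 7.28

pH = 7.28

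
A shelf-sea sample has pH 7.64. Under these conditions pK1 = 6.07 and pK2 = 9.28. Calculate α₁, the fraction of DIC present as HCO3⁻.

α₁ = 0.953

α₁ = 1 / (1 + [H⁺]/K1 + K2/[H⁺]) = 1 / (1 + 10^-1.57 + 10^-1.64)
   = 1 / (1 + 0.026915 + 0.022909) = 1/1.0498 = 0.9525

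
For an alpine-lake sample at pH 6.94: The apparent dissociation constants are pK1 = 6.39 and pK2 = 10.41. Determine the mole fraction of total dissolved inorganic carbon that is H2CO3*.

α₀ = 1 / (1 + K1/[H⁺] + K1K2/[H⁺]²) = 1 / (1 + 10^+0.55 + 10^-2.92)
   = 1 / (1 + 3.5481 + 0.0012023) = 1/4.5493 = 0.2198

α₀ = 0.220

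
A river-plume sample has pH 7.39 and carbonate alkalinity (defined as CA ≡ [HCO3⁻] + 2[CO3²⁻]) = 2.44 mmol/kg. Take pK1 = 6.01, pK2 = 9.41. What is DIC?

DIC = 2.52 mmol/kg

CA = [HCO3⁻] + 2[CO3²⁻] = (α₁ + 2α₂)·DIC
At pH 7.39: [H⁺]/K1 = 10^-1.38 = 0.041687, K2/[H⁺] = 10^-2.02 = 0.0095499
α₁ = 1/(1 + 0.041687 + 0.0095499) = 1/1.0512 = 0.9513; α₂ = α₁·K2/[H⁺] = 0.009084
α₁ + 2α₂ = 0.9694
DIC = CA / (α₁ + 2α₂) = 2.44 / 0.9694 = 2.52 mmol/kg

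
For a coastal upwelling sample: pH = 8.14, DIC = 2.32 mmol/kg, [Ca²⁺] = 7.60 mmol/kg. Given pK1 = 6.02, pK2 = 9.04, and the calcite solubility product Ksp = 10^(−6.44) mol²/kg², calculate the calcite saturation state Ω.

α₂ = 1 / (1 + [H⁺]/K2 + [H⁺]²/(K1K2)) = 1 / (1 + 10^+0.90 + 10^-1.22)
   = 1 / (1 + 7.9433 + 0.060256) = 1/9.0035 = 0.1111
[CO3²⁻] = α₂ × DIC = 0.1111 × 2.32 = 0.2577 mmol/kg
Ksp = 10^(−6.44) = 3.631×10^-7
Ω = [Ca²⁺][CO3²⁻]/Ksp = (7.60×10^-3)(2.577×10^-4) / 3.631×10^-7 = 5.39

Ω = 5.39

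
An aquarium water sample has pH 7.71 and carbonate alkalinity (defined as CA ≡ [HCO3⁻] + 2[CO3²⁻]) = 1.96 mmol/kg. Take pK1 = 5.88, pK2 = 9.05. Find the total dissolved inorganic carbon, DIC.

CA = [HCO3⁻] + 2[CO3²⁻] = (α₁ + 2α₂)·DIC
At pH 7.71: [H⁺]/K1 = 10^-1.83 = 0.014791, K2/[H⁺] = 10^-1.34 = 0.045709
α₁ = 1/(1 + 0.014791 + 0.045709) = 1/1.0605 = 0.9430; α₂ = α₁·K2/[H⁺] = 0.04310
α₁ + 2α₂ = 1.0292
DIC = CA / (α₁ + 2α₂) = 1.96 / 1.0292 = 1.90 mmol/kg

DIC = 1.90 mmol/kg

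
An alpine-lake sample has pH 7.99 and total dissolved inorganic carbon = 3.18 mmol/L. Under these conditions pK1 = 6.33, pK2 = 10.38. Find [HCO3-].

α₁ = 1 / (1 + [H⁺]/K1 + K2/[H⁺]) = 1 / (1 + 10^-1.66 + 10^-2.39)
   = 1 / (1 + 0.021878 + 0.0040738) = 1/1.0260 = 0.9747
[HCO3⁻] = α₁ × DIC = 0.9747 × 3.18 = 3.10 mmol/L

[HCO3⁻] = 3.10 mmol/L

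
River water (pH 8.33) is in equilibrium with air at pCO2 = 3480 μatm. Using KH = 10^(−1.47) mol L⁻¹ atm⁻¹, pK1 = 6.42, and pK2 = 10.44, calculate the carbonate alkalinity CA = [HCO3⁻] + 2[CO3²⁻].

[CO2*] = KH · pCO2 = 10^(−1.47) × 3480×10^-6 = 1.179×10^-4 mol/L
α₀ = 1/(1 + K1/[H⁺] + K1K2/[H⁺]²) = 1/(1 + 10^+1.91 + 10^-0.20) = 0.01206
DIC = [CO2*]/α₀ = 1.179×10^-4 / 0.01206 = 9.777 mmol/L
CA = (α₁ + 2α₂)·DIC = (0.9803 + 2×0.007610) × 9.777 = 9.73 mmol/L

CA = 9.73 mmol/L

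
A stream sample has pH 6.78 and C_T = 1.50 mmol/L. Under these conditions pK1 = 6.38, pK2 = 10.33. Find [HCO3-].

α₁ = 1 / (1 + [H⁺]/K1 + K2/[H⁺]) = 1 / (1 + 10^-0.40 + 10^-3.55)
   = 1 / (1 + 0.39811 + 0.00028184) = 1/1.3984 = 0.7151
[HCO3⁻] = α₁ × DIC = 0.7151 × 1.50 = 1.07 mmol/L

[HCO3⁻] = 1.07 mmol/L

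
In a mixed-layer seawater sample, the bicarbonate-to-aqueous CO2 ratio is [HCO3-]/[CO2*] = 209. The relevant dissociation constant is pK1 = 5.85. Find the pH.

pH = 8.17

From K1 = [H⁺][HCO3-]/[CO2*]:  pH = pK1 + log₁₀([HCO3-]/[CO2*])
log₁₀(209) = +2.320
pH = 5.85 + (+2.320) = 8.17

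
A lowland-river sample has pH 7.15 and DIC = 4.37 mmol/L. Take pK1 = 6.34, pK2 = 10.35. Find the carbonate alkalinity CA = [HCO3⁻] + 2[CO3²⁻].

CA = [HCO3⁻] + 2[CO3²⁻] = (α₁ + 2α₂)·DIC
At pH 7.15: [H⁺]/K1 = 10^-0.81 = 0.15488, K2/[H⁺] = 10^-3.20 = 0.00063096
α₁ = 1/(1 + 0.15488 + 0.00063096) = 1/1.1555 = 0.8654; α₂ = α₁·K2/[H⁺] = 0.0005460
α₁ + 2α₂ = 0.8665
CA = 0.8665 × 4.37 = 3.79 mmol/L

CA = 3.79 mmol/L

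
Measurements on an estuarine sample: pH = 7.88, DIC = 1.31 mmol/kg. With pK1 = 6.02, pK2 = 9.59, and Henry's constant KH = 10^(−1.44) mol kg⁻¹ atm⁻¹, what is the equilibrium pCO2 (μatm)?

pCO2 = 482 μatm

α₀ = 1 / (1 + K1/[H⁺] + K1K2/[H⁺]²) = 1 / (1 + 10^+1.86 + 10^+0.15)
   = 1 / (1 + 72.444 + 1.4125) = 1/74.856 = 0.01336
[CO2*] = α₀ × DIC = 0.01336 × 1.31 = 0.01750 mmol/kg = 17.50 μmol/kg
pCO2 = [CO2*]/KH = 1.750×10^-5 / 3.631×10^-2 = 482 μatm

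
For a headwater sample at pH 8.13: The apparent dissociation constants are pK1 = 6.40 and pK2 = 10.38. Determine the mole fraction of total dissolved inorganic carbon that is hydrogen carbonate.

α₁ = 0.976

α₁ = 1 / (1 + [H⁺]/K1 + K2/[H⁺]) = 1 / (1 + 10^-1.73 + 10^-2.25)
   = 1 / (1 + 0.018621 + 0.0056234) = 1/1.0242 = 0.9763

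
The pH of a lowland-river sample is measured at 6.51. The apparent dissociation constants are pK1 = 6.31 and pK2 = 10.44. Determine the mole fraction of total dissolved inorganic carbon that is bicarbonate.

α₁ = 0.613

α₁ = 1 / (1 + [H⁺]/K1 + K2/[H⁺]) = 1 / (1 + 10^-0.20 + 10^-3.93)
   = 1 / (1 + 0.63096 + 0.00011749) = 1/1.6311 = 0.6131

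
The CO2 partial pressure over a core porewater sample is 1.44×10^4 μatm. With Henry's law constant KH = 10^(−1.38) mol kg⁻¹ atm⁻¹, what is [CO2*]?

[CO2*] = 600 μmol/kg

KH = 10^(−1.38) = 4.169×10^-2 mol kg⁻¹ atm⁻¹
[CO2*] = KH · pCO2 = 4.169×10^-2 × 1.44×10^4×10^-6 atm = 6.00×10^-4 mol/kg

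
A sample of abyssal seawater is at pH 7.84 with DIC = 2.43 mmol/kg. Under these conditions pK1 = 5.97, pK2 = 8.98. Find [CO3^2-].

[CO3²⁻] = 0.162 mmol/kg

α₂ = 1 / (1 + [H⁺]/K2 + [H⁺]²/(K1K2)) = 1 / (1 + 10^+1.14 + 10^-0.73)
   = 1 / (1 + 13.804 + 0.18621) = 1/14.990 = 0.06671
[CO3²⁻] = α₂ × DIC = 0.06671 × 2.43 = 0.162 mmol/kg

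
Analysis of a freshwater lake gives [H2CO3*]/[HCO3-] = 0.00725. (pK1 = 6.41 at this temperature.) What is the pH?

pH = 8.55

From K1 = [H⁺][HCO3-]/[H2CO3*]:  pH = pK1 − log₁₀([H2CO3*]/[HCO3-])
log₁₀(0.00725) = -2.140
pH = 6.41 − (-2.140) = 8.55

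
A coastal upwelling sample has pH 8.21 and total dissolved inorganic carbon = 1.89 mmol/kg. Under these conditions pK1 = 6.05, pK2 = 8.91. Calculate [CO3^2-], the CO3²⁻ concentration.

[CO3²⁻] = 0.313 mmol/kg

α₂ = 1 / (1 + [H⁺]/K2 + [H⁺]²/(K1K2)) = 1 / (1 + 10^+0.70 + 10^-1.46)
   = 1 / (1 + 5.0119 + 0.034674) = 1/6.0465 = 0.1654
[CO3²⁻] = α₂ × DIC = 0.1654 × 1.89 = 0.313 mmol/kg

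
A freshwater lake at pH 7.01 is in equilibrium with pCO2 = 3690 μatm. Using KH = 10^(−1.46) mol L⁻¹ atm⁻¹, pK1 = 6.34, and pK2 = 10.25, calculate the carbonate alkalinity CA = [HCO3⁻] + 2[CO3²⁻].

[CO2*] = KH · pCO2 = 10^(−1.46) × 3690×10^-6 = 1.279×10^-4 mol/L
α₀ = 1/(1 + K1/[H⁺] + K1K2/[H⁺]²) = 1/(1 + 10^+0.67 + 10^-2.57) = 0.1761
DIC = [CO2*]/α₀ = 1.279×10^-4 / 0.1761 = 0.7267 mmol/L
CA = (α₁ + 2α₂)·DIC = (0.8235 + 2×0.0004739) × 0.7267 = 0.599 mmol/L

CA = 0.599 mmol/L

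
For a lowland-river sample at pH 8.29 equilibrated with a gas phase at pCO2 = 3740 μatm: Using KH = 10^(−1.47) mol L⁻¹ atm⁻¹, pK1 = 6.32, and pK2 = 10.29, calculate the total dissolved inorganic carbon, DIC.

DIC = 12.1 mmol/L

[CO2*] = KH · pCO2 = 10^(−1.47) × 3740×10^-6 = 1.267×10^-4 mol/L
α₀ = 1/(1 + K1/[H⁺] + K1K2/[H⁺]²) = 1/(1 + 10^+1.97 + 10^-0.03) = 0.01050
DIC = [CO2*]/α₀ = 1.267×10^-4 / 0.01050 = 12.1 mmol/L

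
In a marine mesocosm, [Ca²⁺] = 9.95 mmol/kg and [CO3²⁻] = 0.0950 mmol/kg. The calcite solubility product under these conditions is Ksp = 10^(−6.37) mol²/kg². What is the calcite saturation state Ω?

Ω = 2.22

Ksp = 10^(−6.37) = 4.266×10^-7
Ω = [Ca²⁺][CO3²⁻]/Ksp = (9.95×10^-3)(0.0950×10^-3) / 4.266×10^-7 = 2.22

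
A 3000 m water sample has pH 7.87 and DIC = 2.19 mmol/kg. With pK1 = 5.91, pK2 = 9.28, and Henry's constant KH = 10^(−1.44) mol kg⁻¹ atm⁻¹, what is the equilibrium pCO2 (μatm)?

α₀ = 1 / (1 + K1/[H⁺] + K1K2/[H⁺]²) = 1 / (1 + 10^+1.96 + 10^+0.55)
   = 1 / (1 + 91.201 + 3.5481) = 1/95.749 = 0.01044
[CO2*] = α₀ × DIC = 0.01044 × 2.19 = 0.02287 mmol/kg
pCO2 = [CO2*]/KH = 2.287×10^-5 / 3.631×10^-2 = 630 μatm

pCO2 = 630 μatm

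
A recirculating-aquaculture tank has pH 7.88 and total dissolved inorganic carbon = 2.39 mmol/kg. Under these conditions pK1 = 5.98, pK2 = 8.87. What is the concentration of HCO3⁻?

α₁ = 1 / (1 + [H⁺]/K1 + K2/[H⁺]) = 1 / (1 + 10^-1.90 + 10^-0.99)
   = 1 / (1 + 0.012589 + 0.10233) = 1/1.1149 = 0.8969
[HCO3⁻] = α₁ × DIC = 0.8969 × 2.39 = 2.14 mmol/kg

[HCO3⁻] = 2.14 mmol/kg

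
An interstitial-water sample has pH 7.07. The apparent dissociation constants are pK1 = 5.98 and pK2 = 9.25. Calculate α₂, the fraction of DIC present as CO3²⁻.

α₂ = 0.00607

α₂ = 1 / (1 + [H⁺]/K2 + [H⁺]²/(K1K2)) = 1 / (1 + 10^+2.18 + 10^+1.09)
   = 1 / (1 + 151.36 + 12.303) = 1/164.66 = 0.006073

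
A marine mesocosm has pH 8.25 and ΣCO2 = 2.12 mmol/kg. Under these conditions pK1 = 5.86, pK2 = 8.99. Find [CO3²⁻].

[CO3²⁻] = 0.325 mmol/kg

α₂ = 1 / (1 + [H⁺]/K2 + [H⁺]²/(K1K2)) = 1 / (1 + 10^+0.74 + 10^-1.65)
   = 1 / (1 + 5.4954 + 0.022387) = 1/6.5178 = 0.1534
[CO3²⁻] = α₂ × DIC = 0.1534 × 2.12 = 0.325 mmol/kg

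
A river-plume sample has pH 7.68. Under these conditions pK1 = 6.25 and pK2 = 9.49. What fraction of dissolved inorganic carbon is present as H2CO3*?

α₀ = 1 / (1 + K1/[H⁺] + K1K2/[H⁺]²) = 1 / (1 + 10^+1.43 + 10^-0.38)
   = 1 / (1 + 26.915 + 0.41687) = 1/28.332 = 0.03530

α₀ = 0.0353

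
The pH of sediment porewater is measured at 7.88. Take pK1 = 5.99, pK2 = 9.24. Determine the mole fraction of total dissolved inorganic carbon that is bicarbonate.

α₁ = 1 / (1 + [H⁺]/K1 + K2/[H⁺]) = 1 / (1 + 10^-1.89 + 10^-1.36)
   = 1 / (1 + 0.012882 + 0.043652) = 1/1.0565 = 0.9465

α₁ = 0.946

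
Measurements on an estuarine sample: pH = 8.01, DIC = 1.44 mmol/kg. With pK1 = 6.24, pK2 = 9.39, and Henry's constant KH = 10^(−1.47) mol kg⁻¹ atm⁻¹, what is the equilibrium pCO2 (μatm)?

pCO2 = 682 μatm

α₀ = 1 / (1 + K1/[H⁺] + K1K2/[H⁺]²) = 1 / (1 + 10^+1.77 + 10^+0.39)
   = 1 / (1 + 58.884 + 2.4547) = 1/62.339 = 0.01604
[CO2*] = α₀ × DIC = 0.01604 × 1.44 = 0.02310 mmol/kg
pCO2 = [CO2*]/KH = 2.310×10^-5 / 3.388×10^-2 = 682 μatm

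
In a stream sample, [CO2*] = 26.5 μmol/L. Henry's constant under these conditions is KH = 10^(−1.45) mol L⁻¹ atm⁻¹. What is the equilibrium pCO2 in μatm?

KH = 10^(−1.45) = 3.548×10^-2 mol L⁻¹ atm⁻¹
pCO2 = [CO2*]/KH = 26.5×10^-6 / 3.548×10^-2 = 7.47×10^-4 atm = 747 μatm

pCO2 = 747 μatm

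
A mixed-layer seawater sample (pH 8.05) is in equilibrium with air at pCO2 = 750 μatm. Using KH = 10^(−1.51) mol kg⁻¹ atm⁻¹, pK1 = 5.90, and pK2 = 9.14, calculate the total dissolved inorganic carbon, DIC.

[CO2*] = KH · pCO2 = 10^(−1.51) × 750×10^-6 = 2.318×10^-5 mol/kg
α₀ = 1/(1 + K1/[H⁺] + K1K2/[H⁺]²) = 1/(1 + 10^+2.15 + 10^+1.06) = 0.006505
DIC = [CO2*]/α₀ = 2.318×10^-5 / 0.006505 = 3.56 mmol/kg

DIC = 3.56 mmol/kg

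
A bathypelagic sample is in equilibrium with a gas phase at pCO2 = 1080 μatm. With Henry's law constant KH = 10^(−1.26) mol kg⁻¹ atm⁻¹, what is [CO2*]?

KH = 10^(−1.26) = 5.495×10^-2 mol kg⁻¹ atm⁻¹
[CO2*] = KH · pCO2 = 5.495×10^-2 × 1080×10^-6 atm = 5.94×10^-5 mol/kg

[CO2*] = 59.4 μmol/kg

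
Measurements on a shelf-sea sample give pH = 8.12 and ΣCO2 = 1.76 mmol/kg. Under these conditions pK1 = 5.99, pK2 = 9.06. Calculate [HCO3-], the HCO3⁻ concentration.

[HCO3⁻] = 1.57 mmol/kg

α₁ = 1 / (1 + [H⁺]/K1 + K2/[H⁺]) = 1 / (1 + 10^-2.13 + 10^-0.94)
   = 1 / (1 + 0.0074131 + 0.11482) = 1/1.1222 = 0.8911
[HCO3⁻] = α₁ × DIC = 0.8911 × 1.76 = 1.57 mmol/kg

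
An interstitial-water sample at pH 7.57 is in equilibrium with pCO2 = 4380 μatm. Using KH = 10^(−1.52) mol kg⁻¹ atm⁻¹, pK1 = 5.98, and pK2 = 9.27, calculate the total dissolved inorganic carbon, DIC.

DIC = 5.38 mmol/kg

[CO2*] = KH · pCO2 = 10^(−1.52) × 4380×10^-6 = 1.323×10^-4 mol/kg
α₀ = 1/(1 + K1/[H⁺] + K1K2/[H⁺]²) = 1/(1 + 10^+1.59 + 10^-0.11) = 0.02458
DIC = [CO2*]/α₀ = 1.323×10^-4 / 0.02458 = 5.38 mmol/kg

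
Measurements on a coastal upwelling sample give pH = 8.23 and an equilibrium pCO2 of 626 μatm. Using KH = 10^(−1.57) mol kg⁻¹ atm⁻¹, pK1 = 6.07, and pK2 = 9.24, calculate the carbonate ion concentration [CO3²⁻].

[CO3²⁻] = 0.238 mmol/kg

[CO2*] = KH · pCO2 = 10^(−1.57) × 626×10^-6 = 1.685×10^-5 mol/kg
α₀ = 1/(1 + K1/[H⁺] + K1K2/[H⁺]²) = 1/(1 + 10^+2.16 + 10^+1.15) = 0.006263
DIC = [CO2*]/α₀ = 1.685×10^-5 / 0.006263 = 2.690 mmol/kg
[CO3²⁻] = α₂·DIC; α₂ = 0.08847, so [CO3²⁻] = 0.08847 × 2.690 = 0.238 mmol/kg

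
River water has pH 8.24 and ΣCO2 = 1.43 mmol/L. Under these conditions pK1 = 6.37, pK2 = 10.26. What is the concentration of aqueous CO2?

[CO2*] = 18.9 μmol/L

α₀ = 1 / (1 + K1/[H⁺] + K1K2/[H⁺]²) = 1 / (1 + 10^+1.87 + 10^-0.15)
   = 1 / (1 + 74.131 + 0.70795) = 1/75.839 = 0.01319
[CO2*] = α₀ × DIC = 0.01319 × 1.43 = 0.0189 mmol/L = 18.9 μmol/L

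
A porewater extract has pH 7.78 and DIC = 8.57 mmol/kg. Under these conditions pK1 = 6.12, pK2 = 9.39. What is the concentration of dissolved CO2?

[CO2*] = 0.179 mmol/kg

α₀ = 1 / (1 + K1/[H⁺] + K1K2/[H⁺]²) = 1 / (1 + 10^+1.66 + 10^+0.05)
   = 1 / (1 + 45.709 + 1.1220) = 1/47.831 = 0.02091
[CO2*] = α₀ × DIC = 0.02091 × 8.57 = 0.179 mmol/kg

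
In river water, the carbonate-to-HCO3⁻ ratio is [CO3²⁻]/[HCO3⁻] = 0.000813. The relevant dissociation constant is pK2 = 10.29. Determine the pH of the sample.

pH = 7.20

From K2 = [H⁺][CO3²⁻]/[HCO3⁻]:  pH = pK2 + log₁₀([CO3²⁻]/[HCO3⁻])
log₁₀(0.000813) = -3.090
pH = 10.29 + (-3.090) = 7.20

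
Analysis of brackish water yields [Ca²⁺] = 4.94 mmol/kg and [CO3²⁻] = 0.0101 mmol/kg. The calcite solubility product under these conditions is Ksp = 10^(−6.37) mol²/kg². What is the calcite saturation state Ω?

Ω = 0.117

Ksp = 10^(−6.37) = 4.266×10^-7
Ω = [Ca²⁺][CO3²⁻]/Ksp = (4.94×10^-3)(0.0101×10^-3) / 4.266×10^-7 = 0.117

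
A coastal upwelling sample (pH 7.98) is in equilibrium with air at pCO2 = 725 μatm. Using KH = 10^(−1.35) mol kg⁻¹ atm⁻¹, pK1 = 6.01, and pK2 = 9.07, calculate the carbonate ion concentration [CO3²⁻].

[CO2*] = KH · pCO2 = 10^(−1.35) × 725×10^-6 = 3.238×10^-5 mol/kg
α₀ = 1/(1 + K1/[H⁺] + K1K2/[H⁺]²) = 1/(1 + 10^+1.97 + 10^+0.88) = 0.009812
DIC = [CO2*]/α₀ = 3.238×10^-5 / 0.009812 = 3.300 mmol/kg
[CO3²⁻] = α₂·DIC; α₂ = 0.07444, so [CO3²⁻] = 0.07444 × 3.300 = 0.246 mmol/kg

[CO3²⁻] = 0.246 mmol/kg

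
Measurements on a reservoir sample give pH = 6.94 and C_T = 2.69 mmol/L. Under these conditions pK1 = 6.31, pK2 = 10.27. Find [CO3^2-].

[CO3²⁻] = 1.02 μmol/L

α₂ = 1 / (1 + [H⁺]/K2 + [H⁺]²/(K1K2)) = 1 / (1 + 10^+3.33 + 10^+2.70)
   = 1 / (1 + 2138.0 + 501.19) = 1/2640.1 = 0.0003788
[CO3²⁻] = α₂ × DIC = 0.0003788 × 2.69 = 0.00102 mmol/L = 1.02 μmol/L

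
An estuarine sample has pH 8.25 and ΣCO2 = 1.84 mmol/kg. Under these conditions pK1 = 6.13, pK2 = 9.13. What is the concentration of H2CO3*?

α₀ = 1 / (1 + K1/[H⁺] + K1K2/[H⁺]²) = 1 / (1 + 10^+2.12 + 10^+1.24)
   = 1 / (1 + 131.83 + 17.378) = 1/150.20 = 0.006658
[CO2*] = α₀ × DIC = 0.006658 × 1.84 = 0.0123 mmol/kg = 12.3 μmol/kg

[CO2*] = 12.3 μmol/kg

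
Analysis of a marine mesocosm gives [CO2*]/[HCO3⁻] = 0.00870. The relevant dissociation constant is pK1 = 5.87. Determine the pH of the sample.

pH = 7.93

From K1 = [H⁺][HCO3⁻]/[CO2*]:  pH = pK1 − log₁₀([CO2*]/[HCO3⁻])
log₁₀(0.00870) = -2.060
pH = 5.87 − (-2.060) = 7.93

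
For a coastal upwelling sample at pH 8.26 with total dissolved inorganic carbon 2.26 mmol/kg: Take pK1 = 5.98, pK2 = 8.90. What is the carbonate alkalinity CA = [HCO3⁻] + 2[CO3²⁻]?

CA = 2.67 mmol/kg

CA = [HCO3⁻] + 2[CO3²⁻] = (α₁ + 2α₂)·DIC
At pH 8.26: [H⁺]/K1 = 10^-2.28 = 0.0052481, K2/[H⁺] = 10^-0.64 = 0.22909
α₁ = 1/(1 + 0.0052481 + 0.22909) = 1/1.2343 = 0.8102; α₂ = α₁·K2/[H⁺] = 0.1856
α₁ + 2α₂ = 1.1813
CA = 1.1813 × 2.26 = 2.67 mmol/kg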